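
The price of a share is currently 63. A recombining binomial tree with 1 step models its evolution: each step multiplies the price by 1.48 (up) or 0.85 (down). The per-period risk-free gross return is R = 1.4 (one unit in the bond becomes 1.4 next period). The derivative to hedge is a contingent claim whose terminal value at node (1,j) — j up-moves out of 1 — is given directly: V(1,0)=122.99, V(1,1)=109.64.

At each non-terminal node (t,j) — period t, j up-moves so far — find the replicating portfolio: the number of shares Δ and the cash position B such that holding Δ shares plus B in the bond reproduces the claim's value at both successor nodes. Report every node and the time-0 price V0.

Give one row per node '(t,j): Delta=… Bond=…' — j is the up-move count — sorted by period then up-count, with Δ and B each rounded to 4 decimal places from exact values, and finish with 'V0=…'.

(0,0): Delta=-0.3364 Bond=100.7156
V0=79.5252

The replicating-portfolio and risk-neutral prices coincide; use p* = (1.4−0.85)/(1.48−0.85) = 0.8730 for the latter.
At expiry t=1: V(1,0)=122.9900, V(1,1)=109.6400
Node (0,0) S=63.0000: V=(p*·109.6400+(1−p*)·122.9900)/1.4=79.5252; Δ=(109.6400−122.9900)/(93.2400−53.5500)=-0.3364; B=V−Δ·S=100.7156
Root portfolio cost Δ·63+B reproduces V0=79.5252.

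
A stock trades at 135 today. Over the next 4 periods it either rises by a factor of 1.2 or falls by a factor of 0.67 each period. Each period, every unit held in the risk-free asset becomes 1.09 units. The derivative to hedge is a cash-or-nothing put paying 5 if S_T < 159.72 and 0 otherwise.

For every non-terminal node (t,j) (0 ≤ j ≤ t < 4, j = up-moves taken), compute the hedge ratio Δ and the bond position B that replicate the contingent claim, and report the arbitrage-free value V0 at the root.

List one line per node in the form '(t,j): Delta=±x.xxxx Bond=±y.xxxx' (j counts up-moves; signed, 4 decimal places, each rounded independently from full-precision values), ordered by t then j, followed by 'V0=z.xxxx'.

(0,0): Delta=-0.0269 Bond=5.7705
(1,0): Delta=0.0000 Bond=3.8609
(1,1): Delta=-0.0308 Bond=6.9260
(2,0): Delta=0.0000 Bond=4.2084
(2,1): Delta=0.0000 Bond=4.2084
(2,2): Delta=-0.0353 Bond=8.4243
(3,0): Delta=0.0000 Bond=4.5872
(3,1): Delta=0.0000 Bond=4.5872
(3,2): Delta=0.0000 Bond=4.5872
(3,3): Delta=-0.0404 Bond=10.3860
V0=2.1453

Risk-neutral probability p* = (R−d)/(u−d) = (1.09−0.67)/(1.2−0.67) = 0.7925.
Payoff layer (t=4): V(4,0)=5.0000, V(4,1)=5.0000, V(4,2)=5.0000, V(4,3)=5.0000, V(4,4)=0.0000
Node (3,0) S=40.6030: V=(p*·5.0000+(1−p*)·5.0000)/1.09=4.5872; Δ=(5.0000−5.0000)/(48.7236−27.2040)=0.0000; B=V−Δ·S=4.5872
Node (3,1) S=72.7218: V=(p*·5.0000+(1−p*)·5.0000)/1.09=4.5872; Δ=(5.0000−5.0000)/(87.2662−48.7236)=0.0000; B=V−Δ·S=4.5872
Node (3,2) S=130.2480: V=(p*·5.0000+(1−p*)·5.0000)/1.09=4.5872; Δ=(5.0000−5.0000)/(156.2976−87.2662)=0.0000; B=V−Δ·S=4.5872
Node (3,3) S=233.2800: V=(p*·0.0000+(1−p*)·5.0000)/1.09=0.9521; Δ=(0.0000−5.0000)/(279.9360−156.2976)=-0.0404; B=V−Δ·S=10.3860
Node (2,0) S=60.6015: V=(p*·4.5872+(1−p*)·4.5872)/1.09=4.2084; Δ=(4.5872−4.5872)/(72.7218−40.6030)=0.0000; B=V−Δ·S=4.2084
Node (2,1) S=108.5400: V=(p*·4.5872+(1−p*)·4.5872)/1.09=4.2084; Δ=(4.5872−4.5872)/(130.2480−72.7218)=0.0000; B=V−Δ·S=4.2084
Node (2,2) S=194.4000: V=(p*·0.9521+(1−p*)·4.5872)/1.09=1.5656; Δ=(0.9521−4.5872)/(233.2800−130.2480)=-0.0353; B=V−Δ·S=8.4243
Node (1,0) S=90.4500: V=(p*·4.2084+(1−p*)·4.2084)/1.09=3.8609; Δ=(4.2084−4.2084)/(108.5400−60.6015)=0.0000; B=V−Δ·S=3.8609
Node (1,1) S=162.0000: V=(p*·1.5656+(1−p*)·4.2084)/1.09=1.9395; Δ=(1.5656−4.2084)/(194.4000−108.5400)=-0.0308; B=V−Δ·S=6.9260
Node (0,0) S=135.0000: V=(p*·1.9395+(1−p*)·3.8609)/1.09=2.1453; Δ=(1.9395−3.8609)/(162.0000−90.4500)=-0.0269; B=V−Δ·S=5.7705
The time-0 hedge costs 2.1453, which is the no-arbitrage price.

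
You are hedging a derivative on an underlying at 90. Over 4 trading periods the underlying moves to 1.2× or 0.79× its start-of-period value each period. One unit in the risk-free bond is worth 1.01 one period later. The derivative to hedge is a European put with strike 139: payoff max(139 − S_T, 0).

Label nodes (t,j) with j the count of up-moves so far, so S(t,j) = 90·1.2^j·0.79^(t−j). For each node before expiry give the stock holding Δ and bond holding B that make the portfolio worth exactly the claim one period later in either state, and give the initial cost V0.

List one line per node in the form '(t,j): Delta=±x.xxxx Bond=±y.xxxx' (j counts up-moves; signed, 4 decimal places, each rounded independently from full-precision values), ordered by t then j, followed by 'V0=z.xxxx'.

(0,0): Delta=-0.8065 Bond=119.9524
(1,0): Delta=-1.0000 Bond=134.9120
(1,1): Delta=-0.6964 Bond=109.2682
(2,0): Delta=-1.0000 Bond=136.2612
(2,1): Delta=-1.0000 Bond=136.2612
(2,2): Delta=-0.5238 Bond=87.9925
(3,0): Delta=-1.0000 Bond=137.6238
(3,1): Delta=-1.0000 Bond=137.6238
(3,2): Delta=-1.0000 Bond=137.6238
(3,3): Delta=-0.2531 Bond=46.7690
V0=47.3703

The replicating-portfolio and risk-neutral prices coincide; use p* = (1.01−0.79)/(1.2−0.79) = 0.5366 for the latter.
Payoff layer (t=4): V(4,0)=103.9449, V(4,1)=85.7518, V(4,2)=58.1166, V(4,3)=16.1392, V(4,4)=0.0000
Node (3,0) S=44.3735: V=(p*·85.7518+(1−p*)·103.9449)/1.01=93.2503; Δ=(85.7518−103.9449)/(53.2482−35.0551)=-1.0000; B=V−Δ·S=137.6238
Node (3,1) S=67.4028: V=(p*·58.1166+(1−p*)·85.7518)/1.01=70.2210; Δ=(58.1166−85.7518)/(80.8834−53.2482)=-1.0000; B=V−Δ·S=137.6238
Node (3,2) S=102.3840: V=(p*·16.1392+(1−p*)·58.1166)/1.01=35.2398; Δ=(16.1392−58.1166)/(122.8608−80.8834)=-1.0000; B=V−Δ·S=137.6238
Node (3,3) S=155.5200: V=(p*·0.0000+(1−p*)·16.1392)/1.01=7.4051; Δ=(0.0000−16.1392)/(186.6240−122.8608)=-0.2531; B=V−Δ·S=46.7690
Node (2,0) S=56.1690: V=(p*·70.2210+(1−p*)·93.2503)/1.01=80.0922; Δ=(70.2210−93.2503)/(67.4028−44.3735)=-1.0000; B=V−Δ·S=136.2612
Node (2,1) S=85.3200: V=(p*·35.2398+(1−p*)·70.2210)/1.01=50.9412; Δ=(35.2398−70.2210)/(102.3840−67.4028)=-1.0000; B=V−Δ·S=136.2612
Node (2,2) S=129.6000: V=(p*·7.4051+(1−p*)·35.2398)/1.01=20.1031; Δ=(7.4051−35.2398)/(155.5200−102.3840)=-0.5238; B=V−Δ·S=87.9925
Node (1,0) S=71.1000: V=(p*·50.9412+(1−p*)·80.0922)/1.01=63.8120; Δ=(50.9412−80.0922)/(85.3200−56.1690)=-1.0000; B=V−Δ·S=134.9120
Node (1,1) S=108.0000: V=(p*·20.1031+(1−p*)·50.9412)/1.01=34.0533; Δ=(20.1031−50.9412)/(129.6000−85.3200)=-0.6964; B=V−Δ·S=109.2682
Node (0,0) S=90.0000: V=(p*·34.0533+(1−p*)·63.8120)/1.01=47.3703; Δ=(34.0533−63.8120)/(108.0000−71.1000)=-0.8065; B=V−Δ·S=119.9524
Root portfolio cost Δ·90+B reproduces V0=47.3703.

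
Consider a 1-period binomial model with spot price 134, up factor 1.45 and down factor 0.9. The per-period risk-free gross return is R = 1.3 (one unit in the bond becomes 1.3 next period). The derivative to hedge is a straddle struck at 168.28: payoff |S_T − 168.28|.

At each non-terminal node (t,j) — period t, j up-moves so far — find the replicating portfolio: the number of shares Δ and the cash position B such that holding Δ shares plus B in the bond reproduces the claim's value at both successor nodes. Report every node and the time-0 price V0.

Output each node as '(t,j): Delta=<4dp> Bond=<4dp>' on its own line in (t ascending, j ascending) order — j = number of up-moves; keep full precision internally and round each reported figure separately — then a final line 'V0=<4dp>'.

(0,0): Delta=-0.2939 Bond=63.9413
V0=24.5594

Under the risk-neutral measure, an up-move has probability p* = (R−d)/(u−d) = 0.7273 and values discount at R = 1.3.
At expiry t=1: V(1,0)=47.6800, V(1,1)=26.0200
(0,0): S=134.0000. Δ = (V_up−V_dn)/(S_up−S_dn) = (26.0200−47.6800)/(194.3000−120.6000) = -0.2939. V = [p*·26.0200 + (1−p*)·47.6800]/1.3 = 24.5594. B = V − Δ·S = 63.9413.
Self-financing check: at every node Δ·S+B equals the discounted successor values.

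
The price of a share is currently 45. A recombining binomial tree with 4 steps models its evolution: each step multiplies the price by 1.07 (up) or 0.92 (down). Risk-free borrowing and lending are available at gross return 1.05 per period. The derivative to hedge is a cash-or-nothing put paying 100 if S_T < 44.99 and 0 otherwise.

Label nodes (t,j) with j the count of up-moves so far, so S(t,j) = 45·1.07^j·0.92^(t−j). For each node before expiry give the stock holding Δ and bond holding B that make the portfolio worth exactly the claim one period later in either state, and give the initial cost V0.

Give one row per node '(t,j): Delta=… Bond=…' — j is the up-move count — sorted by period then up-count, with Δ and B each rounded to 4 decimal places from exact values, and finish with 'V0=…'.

Under the risk-neutral measure, an up-move has probability p* = (R−d)/(u−d) = 0.8667 and values discount at R = 1.05.
At expiry t=4: V(4,0)=100.0000, V(4,1)=100.0000, V(4,2)=100.0000, V(4,3)=0.0000, V(4,4)=0.0000
(3,0): S=35.0410. Δ = (V_up−V_dn)/(S_up−S_dn) = (100.0000−100.0000)/(37.4938−32.2377) = 0.0000. V = [p*·100.0000 + (1−p*)·100.0000]/1.05 = 95.2381. B = V − Δ·S = 95.2381.
(3,1): S=40.7542. Δ = (V_up−V_dn)/(S_up−S_dn) = (100.0000−100.0000)/(43.6070−37.4938) = 0.0000. V = [p*·100.0000 + (1−p*)·100.0000]/1.05 = 95.2381. B = V − Δ·S = 95.2381.
(3,2): S=47.3989. Δ = (V_up−V_dn)/(S_up−S_dn) = (0.0000−100.0000)/(50.7168−43.6070) = -14.0650. V = [p*·0.0000 + (1−p*)·100.0000]/1.05 = 12.6984. B = V − Δ·S = 679.3651.
(3,3): S=55.1269. Δ = (V_up−V_dn)/(S_up−S_dn) = (0.0000−0.0000)/(58.9858−50.7168) = 0.0000. V = [p*·0.0000 + (1−p*)·0.0000]/1.05 = 0.0000. B = V − Δ·S = 0.0000.
(2,0): S=38.0880. Δ = (V_up−V_dn)/(S_up−S_dn) = (95.2381−95.2381)/(40.7542−35.0410) = 0.0000. V = [p*·95.2381 + (1−p*)·95.2381]/1.05 = 90.7029. B = V − Δ·S = 90.7029.
(2,1): S=44.2980. Δ = (V_up−V_dn)/(S_up−S_dn) = (12.6984−95.2381)/(47.3989−40.7542) = -12.4219. V = [p*·12.6984 + (1−p*)·95.2381]/1.05 = 22.5750. B = V − Δ·S = 572.8395.
(2,2): S=51.5205. Δ = (V_up−V_dn)/(S_up−S_dn) = (0.0000−12.6984)/(55.1269−47.3989) = -1.6432. V = [p*·0.0000 + (1−p*)·12.6984]/1.05 = 1.6125. B = V − Δ·S = 86.2686.
(1,0): S=41.4000. Δ = (V_up−V_dn)/(S_up−S_dn) = (22.5750−90.7029)/(44.2980−38.0880) = -10.9707. V = [p*·22.5750 + (1−p*)·90.7029]/1.05 = 30.1511. B = V − Δ·S = 484.3377.
(1,1): S=48.1500. Δ = (V_up−V_dn)/(S_up−S_dn) = (1.6125−22.5750)/(51.5205−44.2980) = -2.9024. V = [p*·1.6125 + (1−p*)·22.5750]/1.05 = 4.1976. B = V − Δ·S = 143.9473.
(0,0): S=45.0000. Δ = (V_up−V_dn)/(S_up−S_dn) = (4.1976−30.1511)/(48.1500−41.4000) = -3.8450. V = [p*·4.1976 + (1−p*)·30.1511]/1.05 = 7.2934. B = V − Δ·S = 180.3169.
Self-financing check: at every node Δ·S+B equals the discounted successor values.

(0,0): Delta=-3.8450 Bond=180.3169
(1,0): Delta=-10.9707 Bond=484.3377
(1,1): Delta=-2.9024 Bond=143.9473
(2,0): Delta=0.0000 Bond=90.7029
(2,1): Delta=-12.4219 Bond=572.8395
(2,2): Delta=-1.6432 Bond=86.2686
(3,0): Delta=0.0000 Bond=95.2381
(3,1): Delta=0.0000 Bond=95.2381
(3,2): Delta=-14.0650 Bond=679.3651
(3,3): Delta=0.0000 Bond=0.0000
V0=7.2934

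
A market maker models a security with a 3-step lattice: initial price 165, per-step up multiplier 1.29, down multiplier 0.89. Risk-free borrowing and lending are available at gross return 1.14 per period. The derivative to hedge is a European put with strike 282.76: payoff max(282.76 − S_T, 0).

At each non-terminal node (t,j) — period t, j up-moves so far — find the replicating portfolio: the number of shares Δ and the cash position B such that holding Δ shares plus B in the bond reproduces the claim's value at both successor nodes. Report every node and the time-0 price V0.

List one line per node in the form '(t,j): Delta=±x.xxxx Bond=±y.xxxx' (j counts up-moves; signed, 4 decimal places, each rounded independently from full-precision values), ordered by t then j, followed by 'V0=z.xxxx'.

(0,0): Delta=-0.6746 Bond=148.9429
(1,0): Delta=-1.0000 Bond=217.5746
(1,1): Delta=-0.5399 Bond=141.1270
(2,0): Delta=-1.0000 Bond=248.0351
(2,1): Delta=-1.0000 Bond=248.0351
(2,2): Delta=-0.3495 Bond=108.5946
V0=37.6280

No-arbitrage ⇒ martingale measure with p* = (R−d)/(u−d) = 0.6250.
Payoff layer (t=3): V(3,0)=166.4401, V(3,1)=114.1615, V(3,2)=38.3869, V(3,3)=0.0000
Node (2,0) S=130.6965: V=(p*·114.1615+(1−p*)·166.4401)/1.14=117.3386; Δ=(114.1615−166.4401)/(168.5985−116.3199)=-1.0000; B=V−Δ·S=248.0351
Node (2,1) S=189.4365: V=(p*·38.3869+(1−p*)·114.1615)/1.14=58.5986; Δ=(38.3869−114.1615)/(244.3731−168.5985)=-1.0000; B=V−Δ·S=248.0351
Node (2,2) S=274.5765: V=(p*·0.0000+(1−p*)·38.3869)/1.14=12.6273; Δ=(0.0000−38.3869)/(354.2037−244.3731)=-0.3495; B=V−Δ·S=108.5946
Node (1,0) S=146.8500: V=(p*·58.5986+(1−p*)·117.3386)/1.14=70.7246; Δ=(58.5986−117.3386)/(189.4365−130.6965)=-1.0000; B=V−Δ·S=217.5746
Node (1,1) S=212.8500: V=(p*·12.6273+(1−p*)·58.5986)/1.14=26.1987; Δ=(12.6273−58.5986)/(274.5765−189.4365)=-0.5399; B=V−Δ·S=141.1270
Node (0,0) S=165.0000: V=(p*·26.1987+(1−p*)·70.7246)/1.14=37.6280; Δ=(26.1987−70.7246)/(212.8500−146.8500)=-0.6746; B=V−Δ·S=148.9429
Self-financing check: at every node Δ·S+B equals the discounted successor values.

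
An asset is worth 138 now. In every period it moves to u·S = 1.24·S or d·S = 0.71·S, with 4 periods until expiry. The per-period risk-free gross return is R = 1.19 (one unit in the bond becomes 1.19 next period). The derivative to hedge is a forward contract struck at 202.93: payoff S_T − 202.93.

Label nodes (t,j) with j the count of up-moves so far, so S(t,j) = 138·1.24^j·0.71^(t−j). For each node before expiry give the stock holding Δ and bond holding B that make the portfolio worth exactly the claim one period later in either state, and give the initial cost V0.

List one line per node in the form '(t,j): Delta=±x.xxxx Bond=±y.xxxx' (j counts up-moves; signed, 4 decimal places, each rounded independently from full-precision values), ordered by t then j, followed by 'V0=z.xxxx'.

(0,0): Delta=1.0000 Bond=-101.1948
(1,0): Delta=1.0000 Bond=-120.4219
(1,1): Delta=1.0000 Bond=-120.4219
(2,0): Delta=1.0000 Bond=-143.3020
(2,1): Delta=1.0000 Bond=-143.3020
(2,2): Delta=1.0000 Bond=-143.3020
(3,0): Delta=1.0000 Bond=-170.5294
(3,1): Delta=1.0000 Bond=-170.5294
(3,2): Delta=1.0000 Bond=-170.5294
(3,3): Delta=1.0000 Bond=-170.5294
V0=36.8052

Since d<R<u, set p* = (R−d)/(u−d) = 0.9057; price each node as the discounted p*-expectation of its children.
Terminal values V(4,·): V(4,0)=-167.8619, V(4,1)=-141.6843, V(4,2)=-95.9656, V(4,3)=-16.1190, V(4,4)=123.3315
  t=3,j=0: stock 49.3917 → up 61.2457 (V=-141.6843), down 35.0681 (V=-167.8619). Price -121.1377; hedge Δ=1.0000, bond B=-170.5294.
  t=3,j=1: stock 86.2616 → up 106.9644 (V=-95.9656), down 61.2457 (V=-141.6843). Price -84.2678; hedge Δ=1.0000, bond B=-170.5294.
  t=3,j=2: stock 150.6540 → up 186.8110 (V=-16.1190), down 106.9644 (V=-95.9656). Price -19.8754; hedge Δ=1.0000, bond B=-170.5294.
  t=3,j=3: stock 263.1141 → up 326.2615 (V=123.3315), down 186.8110 (V=-16.1190). Price 92.5847; hedge Δ=1.0000, bond B=-170.5294.
  t=2,j=0: stock 69.5658 → up 86.2616 (V=-84.2678), down 49.3917 (V=-121.1377). Price -73.7362; hedge Δ=1.0000, bond B=-143.3020.
  t=2,j=1: stock 121.4952 → up 150.6540 (V=-19.8754), down 86.2616 (V=-84.2678). Price -21.8068; hedge Δ=1.0000, bond B=-143.3020.
  t=2,j=2: stock 212.1888 → up 263.1141 (V=92.5847), down 150.6540 (V=-19.8754). Price 68.8868; hedge Δ=1.0000, bond B=-143.3020.
  t=1,j=0: stock 97.9800 → up 121.4952 (V=-21.8068), down 69.5658 (V=-73.7362). Price -22.4419; hedge Δ=1.0000, bond B=-120.4219.
  t=1,j=1: stock 171.1200 → up 212.1888 (V=68.8868), down 121.4952 (V=-21.8068). Price 50.6981; hedge Δ=1.0000, bond B=-120.4219.
  t=0,j=0: stock 138.0000 → up 171.1200 (V=50.6981), down 97.9800 (V=-22.4419). Price 36.8052; hedge Δ=1.0000, bond B=-101.1948.
Self-financing check: at every node Δ·S+B equals the discounted successor values.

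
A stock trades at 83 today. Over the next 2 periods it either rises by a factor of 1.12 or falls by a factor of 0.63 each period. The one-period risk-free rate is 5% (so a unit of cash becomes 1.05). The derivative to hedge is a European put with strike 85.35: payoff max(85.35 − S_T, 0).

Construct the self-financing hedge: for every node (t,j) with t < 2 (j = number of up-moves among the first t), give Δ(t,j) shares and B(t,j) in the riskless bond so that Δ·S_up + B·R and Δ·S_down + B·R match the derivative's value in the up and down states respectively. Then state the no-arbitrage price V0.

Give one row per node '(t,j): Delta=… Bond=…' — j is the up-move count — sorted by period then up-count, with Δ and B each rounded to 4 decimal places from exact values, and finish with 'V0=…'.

The replicating-portfolio and risk-neutral prices coincide; use p* = (1.05−0.63)/(1.12−0.63) = 0.8571 for the latter.
Payoff layer (t=2): V(2,0)=52.4073, V(2,1)=26.7852, V(2,2)=0.0000
  t=1,j=0: stock 52.2900 → up 58.5648 (V=26.7852), down 32.9427 (V=52.4073). Price 28.9957; hedge Δ=-1.0000, bond B=81.2857.
  t=1,j=1: stock 92.9600 → up 104.1152 (V=0.0000), down 58.5648 (V=26.7852). Price 3.6442; hedge Δ=-0.5880, bond B=58.3079.
  t=0,j=0: stock 83.0000 → up 92.9600 (V=3.6442), down 52.2900 (V=28.9957). Price 6.9199; hedge Δ=-0.6233, bond B=58.6576.
Self-financing check: at every node Δ·S+B equals the discounted successor values.

(0,0): Delta=-0.6233 Bond=58.6576
(1,0): Delta=-1.0000 Bond=81.2857
(1,1): Delta=-0.5880 Bond=58.3079
V0=6.9199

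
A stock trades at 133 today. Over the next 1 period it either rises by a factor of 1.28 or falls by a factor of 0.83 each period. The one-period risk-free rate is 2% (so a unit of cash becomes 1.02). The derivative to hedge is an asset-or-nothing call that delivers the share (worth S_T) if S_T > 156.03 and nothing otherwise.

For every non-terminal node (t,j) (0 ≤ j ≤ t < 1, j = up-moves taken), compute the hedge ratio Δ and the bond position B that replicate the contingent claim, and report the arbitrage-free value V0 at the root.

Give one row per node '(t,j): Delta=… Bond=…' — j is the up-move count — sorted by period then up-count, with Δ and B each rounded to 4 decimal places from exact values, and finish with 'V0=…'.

(0,0): Delta=2.8444 Bond=-307.8414
V0=70.4697

The replicating-portfolio and risk-neutral prices coincide; use p* = (1.02−0.83)/(1.28−0.83) = 0.4222 for the latter.
Terminal values V(1,·): V(1,0)=0.0000, V(1,1)=170.2400
  t=0,j=0: stock 133.0000 → up 170.2400 (V=170.2400), down 110.3900 (V=0.0000). Price 70.4697; hedge Δ=2.8444, bond B=-307.8414.
Each (Δ,B) replicates both successor values, so the strategy is self-financing and V0 is arbitrage-free.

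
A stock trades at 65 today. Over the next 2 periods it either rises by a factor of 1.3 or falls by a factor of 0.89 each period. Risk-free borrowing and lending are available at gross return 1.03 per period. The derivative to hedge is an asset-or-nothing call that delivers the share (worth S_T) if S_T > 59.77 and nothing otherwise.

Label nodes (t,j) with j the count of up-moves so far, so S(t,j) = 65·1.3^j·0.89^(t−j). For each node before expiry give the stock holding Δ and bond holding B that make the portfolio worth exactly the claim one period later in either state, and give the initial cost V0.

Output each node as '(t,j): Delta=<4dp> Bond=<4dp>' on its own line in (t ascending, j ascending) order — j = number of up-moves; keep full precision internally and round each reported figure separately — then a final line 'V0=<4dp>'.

No-arbitrage ⇒ martingale measure with p* = (R−d)/(u−d) = 0.3415.
Terminal payoffs: V(2,0)=0.0000, V(2,1)=75.2050, V(2,2)=109.8500
  t=1,j=0: stock 57.8500 → up 75.2050 (V=75.2050), down 51.4865 (V=0.0000). Price 24.9318; hedge Δ=3.1707, bond B=-158.4950.
  t=1,j=1: stock 84.5000 → up 109.8500 (V=109.8500), down 75.2050 (V=75.2050). Price 84.5000; hedge Δ=1.0000, bond B=0.0000.
  t=0,j=0: stock 65.0000 → up 84.5000 (V=84.5000), down 57.8500 (V=24.9318). Price 43.9536; hedge Δ=2.2352, bond B=-101.3347.
Self-financing check: at every node Δ·S+B equals the discounted successor values.

(0,0): Delta=2.2352 Bond=-101.3347
(1,0): Delta=3.1707 Bond=-158.4950
(1,1): Delta=1.0000 Bond=0.0000
V0=43.9536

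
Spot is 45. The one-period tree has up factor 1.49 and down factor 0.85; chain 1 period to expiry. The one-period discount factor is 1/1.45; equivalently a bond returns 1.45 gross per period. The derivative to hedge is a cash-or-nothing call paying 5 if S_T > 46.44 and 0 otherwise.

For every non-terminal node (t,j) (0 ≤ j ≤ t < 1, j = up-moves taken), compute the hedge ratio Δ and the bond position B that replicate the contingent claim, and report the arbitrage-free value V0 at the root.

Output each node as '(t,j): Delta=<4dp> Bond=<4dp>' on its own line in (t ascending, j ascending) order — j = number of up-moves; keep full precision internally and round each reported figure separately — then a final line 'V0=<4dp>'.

Risk-neutral probability p* = (R−d)/(u−d) = (1.45−0.85)/(1.49−0.85) = 0.9375.
Terminal values V(1,·): V(1,0)=0.0000, V(1,1)=5.0000
(0,0): S=45.0000. Δ = (V_up−V_dn)/(S_up−S_dn) = (5.0000−0.0000)/(67.0500−38.2500) = 0.1736. V = [p*·5.0000 + (1−p*)·0.0000]/1.45 = 3.2328. B = V − Δ·S = -4.5797.
Each (Δ,B) replicates both successor values, so the strategy is self-financing and V0 is arbitrage-free.

(0,0): Delta=0.1736 Bond=-4.5797
V0=3.2328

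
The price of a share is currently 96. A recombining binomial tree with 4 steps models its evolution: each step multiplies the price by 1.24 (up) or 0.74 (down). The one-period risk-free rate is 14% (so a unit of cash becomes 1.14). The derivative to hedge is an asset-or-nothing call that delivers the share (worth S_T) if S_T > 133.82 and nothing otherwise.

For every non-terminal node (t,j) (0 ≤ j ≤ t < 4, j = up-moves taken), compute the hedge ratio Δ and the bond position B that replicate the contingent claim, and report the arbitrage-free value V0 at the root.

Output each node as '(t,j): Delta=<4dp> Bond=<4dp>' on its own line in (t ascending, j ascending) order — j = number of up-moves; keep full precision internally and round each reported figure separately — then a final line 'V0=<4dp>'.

(0,0): Delta=1.3903 Bond=-45.5766
(1,0): Delta=1.8779 Bond=-86.5955
(1,1): Delta=1.3175 Bond=-43.2977
(2,0): Delta=0.0000 Bond=0.0000
(2,1): Delta=2.1580 Bond=-123.3985
(2,2): Delta=1.1921 Bond=-30.8496
(3,0): Delta=0.0000 Bond=0.0000
(3,1): Delta=0.0000 Bond=0.0000
(3,2): Delta=2.4800 Bond=-175.8429
(3,3): Delta=1.0000 Bond=0.0000
V0=87.8905

Since d<R<u, set p* = (R−d)/(u−d) = 0.8000; price each node as the discounted p*-expectation of its children.
Terminal values V(4,·): V(4,0)=0.0000, V(4,1)=0.0000, V(4,2)=0.0000, V(4,3)=135.4466, V(4,4)=226.9645
Node (3,0) S=38.9015: V=(p*·0.0000+(1−p*)·0.0000)/1.14=0.0000; Δ=(0.0000−0.0000)/(48.2379−28.7871)=0.0000; B=V−Δ·S=0.0000
Node (3,1) S=65.1863: V=(p*·0.0000+(1−p*)·0.0000)/1.14=0.0000; Δ=(0.0000−0.0000)/(80.8310−48.2379)=0.0000; B=V−Δ·S=0.0000
Node (3,2) S=109.2311: V=(p*·135.4466+(1−p*)·0.0000)/1.14=95.0502; Δ=(135.4466−0.0000)/(135.4466−80.8310)=2.4800; B=V−Δ·S=-175.8429
Node (3,3) S=183.0359: V=(p*·226.9645+(1−p*)·135.4466)/1.14=183.0359; Δ=(226.9645−135.4466)/(226.9645−135.4466)=1.0000; B=V−Δ·S=0.0000
Node (2,0) S=52.5696: V=(p*·0.0000+(1−p*)·0.0000)/1.14=0.0000; Δ=(0.0000−0.0000)/(65.1863−38.9015)=0.0000; B=V−Δ·S=0.0000
Node (2,1) S=88.0896: V=(p*·95.0502+(1−p*)·0.0000)/1.14=66.7019; Δ=(95.0502−0.0000)/(109.2311−65.1863)=2.1580; B=V−Δ·S=-123.3985
Node (2,2) S=147.6096: V=(p*·183.0359+(1−p*)·95.0502)/1.14=145.1217; Δ=(183.0359−95.0502)/(183.0359−109.2311)=1.1921; B=V−Δ·S=-30.8496
Node (1,0) S=71.0400: V=(p*·66.7019+(1−p*)·0.0000)/1.14=46.8084; Δ=(66.7019−0.0000)/(88.0896−52.5696)=1.8779; B=V−Δ·S=-86.5955
Node (1,1) S=119.0400: V=(p*·145.1217+(1−p*)·66.7019)/1.14=113.5419; Δ=(145.1217−66.7019)/(147.6096−88.0896)=1.3175; B=V−Δ·S=-43.2977
Node (0,0) S=96.0000: V=(p*·113.5419+(1−p*)·46.8084)/1.14=87.8905; Δ=(113.5419−46.8084)/(119.0400−71.0400)=1.3903; B=V−Δ·S=-45.5766
The time-0 hedge costs 87.8905, which is the no-arbitrage price.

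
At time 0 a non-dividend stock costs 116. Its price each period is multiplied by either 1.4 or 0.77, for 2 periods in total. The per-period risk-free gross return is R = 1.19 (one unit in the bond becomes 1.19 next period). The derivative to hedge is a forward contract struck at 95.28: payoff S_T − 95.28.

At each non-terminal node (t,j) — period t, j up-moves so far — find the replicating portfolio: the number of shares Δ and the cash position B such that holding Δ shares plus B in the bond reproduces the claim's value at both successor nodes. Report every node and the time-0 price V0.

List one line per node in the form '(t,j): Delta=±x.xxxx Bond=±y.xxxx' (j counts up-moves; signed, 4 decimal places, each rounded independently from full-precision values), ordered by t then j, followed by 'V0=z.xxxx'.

(0,0): Delta=1.0000 Bond=-67.2834
(1,0): Delta=1.0000 Bond=-80.0672
(1,1): Delta=1.0000 Bond=-80.0672
V0=48.7166

Since d<R<u, set p* = (R−d)/(u−d) = 0.6667; price each node as the discounted p*-expectation of its children.
Payoff layer (t=2): V(2,0)=-26.5036, V(2,1)=29.7680, V(2,2)=132.0800
  t=1,j=0: stock 89.3200 → up 125.0480 (V=29.7680), down 68.7764 (V=-26.5036). Price 9.2528; hedge Δ=1.0000, bond B=-80.0672.
  t=1,j=1: stock 162.4000 → up 227.3600 (V=132.0800), down 125.0480 (V=29.7680). Price 82.3328; hedge Δ=1.0000, bond B=-80.0672.
  t=0,j=0: stock 116.0000 → up 162.4000 (V=82.3328), down 89.3200 (V=9.2528). Price 48.7166; hedge Δ=1.0000, bond B=-67.2834.
Self-financing check: at every node Δ·S+B equals the discounted successor values.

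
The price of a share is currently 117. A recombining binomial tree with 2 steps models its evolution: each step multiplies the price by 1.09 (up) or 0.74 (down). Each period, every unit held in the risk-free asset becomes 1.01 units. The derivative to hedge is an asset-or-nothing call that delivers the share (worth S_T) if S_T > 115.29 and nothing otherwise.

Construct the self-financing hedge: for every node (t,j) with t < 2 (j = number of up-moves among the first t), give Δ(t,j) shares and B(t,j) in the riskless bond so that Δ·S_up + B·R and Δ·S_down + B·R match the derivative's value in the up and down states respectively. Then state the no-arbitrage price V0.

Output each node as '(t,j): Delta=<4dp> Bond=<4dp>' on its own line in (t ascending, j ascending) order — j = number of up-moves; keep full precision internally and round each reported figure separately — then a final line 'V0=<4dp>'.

Risk-neutral probability p* = (R−d)/(u−d) = (1.01−0.74)/(1.09−0.74) = 0.7714.
Terminal payoffs: V(2,0)=0.0000, V(2,1)=0.0000, V(2,2)=139.0077
(1,0): S=86.5800. Δ = (V_up−V_dn)/(S_up−S_dn) = (0.0000−0.0000)/(94.3722−64.0692) = 0.0000. V = [p*·0.0000 + (1−p*)·0.0000]/1.01 = 0.0000. B = V − Δ·S = 0.0000.
(1,1): S=127.5300. Δ = (V_up−V_dn)/(S_up−S_dn) = (139.0077−0.0000)/(139.0077−94.3722) = 3.1143. V = [p*·139.0077 + (1−p*)·0.0000]/1.01 = 106.1728. B = V − Δ·S = -290.9921.
(0,0): S=117.0000. Δ = (V_up−V_dn)/(S_up−S_dn) = (106.1728−0.0000)/(127.5300−86.5800) = 2.5927. V = [p*·106.1728 + (1−p*)·0.0000]/1.01 = 81.0938. B = V − Δ·S = -222.2570.
Check: Δ(0,0)·S0 + B(0,0) = 81.0938 = V0.

(0,0): Delta=2.5927 Bond=-222.2570
(1,0): Delta=0.0000 Bond=0.0000
(1,1): Delta=3.1143 Bond=-290.9921
V0=81.0938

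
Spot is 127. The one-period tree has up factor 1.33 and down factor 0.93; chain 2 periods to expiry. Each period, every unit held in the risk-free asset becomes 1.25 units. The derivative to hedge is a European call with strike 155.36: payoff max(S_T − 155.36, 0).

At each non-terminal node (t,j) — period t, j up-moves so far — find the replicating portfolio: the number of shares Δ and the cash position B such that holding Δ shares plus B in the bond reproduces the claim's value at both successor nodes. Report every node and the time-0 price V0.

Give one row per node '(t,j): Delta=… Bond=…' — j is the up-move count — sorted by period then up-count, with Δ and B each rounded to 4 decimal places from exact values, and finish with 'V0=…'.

(0,0): Delta=0.8566 Bond=-80.0581
(1,0): Delta=0.0365 Bond=-3.2109
(1,1): Delta=1.0000 Bond=-124.2880
V0=28.7349

The replicating-portfolio and risk-neutral prices coincide; use p* = (1.25−0.93)/(1.33−0.93) = 0.8000 for the latter.
Terminal payoffs: V(2,0)=0.0000, V(2,1)=1.7263, V(2,2)=69.2903
Node (1,0) S=118.1100: V=(p*·1.7263+(1−p*)·0.0000)/1.25=1.1048; Δ=(1.7263−0.0000)/(157.0863−109.8423)=0.0365; B=V−Δ·S=-3.2109
Node (1,1) S=168.9100: V=(p*·69.2903+(1−p*)·1.7263)/1.25=44.6220; Δ=(69.2903−1.7263)/(224.6503−157.0863)=1.0000; B=V−Δ·S=-124.2880
Node (0,0) S=127.0000: V=(p*·44.6220+(1−p*)·1.1048)/1.25=28.7349; Δ=(44.6220−1.1048)/(168.9100−118.1100)=0.8566; B=V−Δ·S=-80.0581
Check: Δ(0,0)·S0 + B(0,0) = 28.7349 = V0.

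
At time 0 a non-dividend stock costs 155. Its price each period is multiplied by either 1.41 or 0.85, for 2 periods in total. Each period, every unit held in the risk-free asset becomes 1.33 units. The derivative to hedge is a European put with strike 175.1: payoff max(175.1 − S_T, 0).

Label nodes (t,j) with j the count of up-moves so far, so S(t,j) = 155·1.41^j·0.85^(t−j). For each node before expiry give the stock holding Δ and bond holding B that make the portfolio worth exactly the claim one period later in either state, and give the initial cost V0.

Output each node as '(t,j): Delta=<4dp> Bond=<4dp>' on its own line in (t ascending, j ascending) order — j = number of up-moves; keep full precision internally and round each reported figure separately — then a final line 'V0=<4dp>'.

Since d<R<u, set p* = (R−d)/(u−d) = 0.8571; price each node as the discounted p*-expectation of its children.
Terminal payoffs: V(2,0)=63.1125, V(2,1)=0.0000, V(2,2)=0.0000
Node (1,0) S=131.7500: V=(p*·0.0000+(1−p*)·63.1125)/1.33=6.7790; Δ=(0.0000−63.1125)/(185.7675−111.9875)=-0.8554; B=V−Δ·S=119.4799
Node (1,1) S=218.5500: V=(p*·0.0000+(1−p*)·0.0000)/1.33=0.0000; Δ=(0.0000−0.0000)/(308.1555−185.7675)=0.0000; B=V−Δ·S=0.0000
Node (0,0) S=155.0000: V=(p*·0.0000+(1−p*)·6.7790)/1.33=0.7281; Δ=(0.0000−6.7790)/(218.5500−131.7500)=-0.0781; B=V−Δ·S=12.8335
Each (Δ,B) replicates both successor values, so the strategy is self-financing and V0 is arbitrage-free.

(0,0): Delta=-0.0781 Bond=12.8335
(1,0): Delta=-0.8554 Bond=119.4799
(1,1): Delta=0.0000 Bond=0.0000
V0=0.7281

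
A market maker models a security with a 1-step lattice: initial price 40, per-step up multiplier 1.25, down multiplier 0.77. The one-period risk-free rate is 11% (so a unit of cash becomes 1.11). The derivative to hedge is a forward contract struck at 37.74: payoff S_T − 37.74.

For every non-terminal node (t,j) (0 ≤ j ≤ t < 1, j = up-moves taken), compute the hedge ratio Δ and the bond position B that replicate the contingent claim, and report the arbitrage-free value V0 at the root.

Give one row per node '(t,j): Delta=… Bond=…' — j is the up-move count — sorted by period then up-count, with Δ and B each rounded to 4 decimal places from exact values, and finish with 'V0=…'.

Since d<R<u, set p* = (R−d)/(u−d) = 0.7083; price each node as the discounted p*-expectation of its children.
Payoff layer (t=1): V(1,0)=-6.9400, V(1,1)=12.2600
  t=0,j=0: stock 40.0000 → up 50.0000 (V=12.2600), down 30.8000 (V=-6.9400). Price 6.0000; hedge Δ=1.0000, bond B=-34.0000.
Self-financing check: at every node Δ·S+B equals the discounted successor values.

(0,0): Delta=1.0000 Bond=-34.0000
V0=6.0000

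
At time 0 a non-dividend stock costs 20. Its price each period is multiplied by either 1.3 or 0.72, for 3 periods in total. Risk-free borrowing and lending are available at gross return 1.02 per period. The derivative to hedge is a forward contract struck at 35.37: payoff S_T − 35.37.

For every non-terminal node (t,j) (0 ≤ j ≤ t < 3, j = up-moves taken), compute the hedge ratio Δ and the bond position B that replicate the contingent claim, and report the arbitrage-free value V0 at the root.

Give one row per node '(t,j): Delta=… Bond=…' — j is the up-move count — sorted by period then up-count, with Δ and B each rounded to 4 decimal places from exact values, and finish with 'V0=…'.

No-arbitrage ⇒ martingale measure with p* = (R−d)/(u−d) = 0.5172.
Terminal payoffs: V(3,0)=-27.9050, V(3,1)=-21.8916, V(3,2)=-11.0340, V(3,3)=8.5700
(2,0): S=10.3680. Δ = (V_up−V_dn)/(S_up−S_dn) = (-21.8916−-27.9050)/(13.4784−7.4650) = 1.0000. V = [p*·-21.8916 + (1−p*)·-27.9050]/1.02 = -24.3085. B = V − Δ·S = -34.6765.
(2,1): S=18.7200. Δ = (V_up−V_dn)/(S_up−S_dn) = (-11.0340−-21.8916)/(24.3360−13.4784) = 1.0000. V = [p*·-11.0340 + (1−p*)·-21.8916]/1.02 = -15.9565. B = V − Δ·S = -34.6765.
(2,2): S=33.8000. Δ = (V_up−V_dn)/(S_up−S_dn) = (8.5700−-11.0340)/(43.9400−24.3360) = 1.0000. V = [p*·8.5700 + (1−p*)·-11.0340]/1.02 = -0.8765. B = V − Δ·S = -34.6765.
(1,0): S=14.4000. Δ = (V_up−V_dn)/(S_up−S_dn) = (-15.9565−-24.3085)/(18.7200−10.3680) = 1.0000. V = [p*·-15.9565 + (1−p*)·-24.3085]/1.02 = -19.5965. B = V − Δ·S = -33.9965.
(1,1): S=26.0000. Δ = (V_up−V_dn)/(S_up−S_dn) = (-0.8765−-15.9565)/(33.8000−18.7200) = 1.0000. V = [p*·-0.8765 + (1−p*)·-15.9565]/1.02 = -7.9965. B = V − Δ·S = -33.9965.
(0,0): S=20.0000. Δ = (V_up−V_dn)/(S_up−S_dn) = (-7.9965−-19.5965)/(26.0000−14.4000) = 1.0000. V = [p*·-7.9965 + (1−p*)·-19.5965]/1.02 = -13.3299. B = V − Δ·S = -33.3299.
The time-0 hedge costs -13.3299, which is the no-arbitrage price.

(0,0): Delta=1.0000 Bond=-33.3299
(1,0): Delta=1.0000 Bond=-33.9965
(1,1): Delta=1.0000 Bond=-33.9965
(2,0): Delta=1.0000 Bond=-34.6765
(2,1): Delta=1.0000 Bond=-34.6765
(2,2): Delta=1.0000 Bond=-34.6765
V0=-13.3299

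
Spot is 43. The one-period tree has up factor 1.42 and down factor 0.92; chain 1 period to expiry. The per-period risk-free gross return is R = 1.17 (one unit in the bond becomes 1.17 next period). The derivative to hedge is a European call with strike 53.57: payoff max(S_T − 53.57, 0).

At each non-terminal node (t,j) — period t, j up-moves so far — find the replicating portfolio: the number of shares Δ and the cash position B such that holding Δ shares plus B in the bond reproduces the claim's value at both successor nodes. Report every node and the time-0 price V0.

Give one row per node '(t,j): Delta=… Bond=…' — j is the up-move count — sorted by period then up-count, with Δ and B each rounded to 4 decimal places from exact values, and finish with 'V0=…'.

Risk-neutral probability p* = (R−d)/(u−d) = (1.17−0.92)/(1.42−0.92) = 0.5000.
Terminal payoffs: V(1,0)=0.0000, V(1,1)=7.4900
Node (0,0) S=43.0000: V=(p*·7.4900+(1−p*)·0.0000)/1.17=3.2009; Δ=(7.4900−0.0000)/(61.0600−39.5600)=0.3484; B=V−Δ·S=-11.7791
Check: Δ(0,0)·S0 + B(0,0) = 3.2009 = V0.

(0,0): Delta=0.3484 Bond=-11.7791
V0=3.2009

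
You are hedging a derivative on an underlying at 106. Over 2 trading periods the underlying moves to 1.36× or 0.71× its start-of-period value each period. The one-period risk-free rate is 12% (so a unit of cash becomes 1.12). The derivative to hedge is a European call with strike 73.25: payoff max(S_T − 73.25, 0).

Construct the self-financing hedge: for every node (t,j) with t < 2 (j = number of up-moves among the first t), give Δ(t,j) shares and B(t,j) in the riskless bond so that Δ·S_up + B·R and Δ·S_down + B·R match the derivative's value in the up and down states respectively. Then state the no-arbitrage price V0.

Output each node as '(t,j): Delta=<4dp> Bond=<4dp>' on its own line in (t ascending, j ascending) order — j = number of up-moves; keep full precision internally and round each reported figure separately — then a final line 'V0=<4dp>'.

Under the risk-neutral measure, an up-move has probability p* = (R−d)/(u−d) = 0.6308 and values discount at R = 1.12.
At expiry t=2: V(2,0)=0.0000, V(2,1)=29.1036, V(2,2)=122.8076
Node (1,0) S=75.2600: V=(p*·29.1036+(1−p*)·0.0000)/1.12=16.3908; Δ=(29.1036−0.0000)/(102.3536−53.4346)=0.5949; B=V−Δ·S=-28.3840
Node (1,1) S=144.1600: V=(p*·122.8076+(1−p*)·29.1036)/1.12=78.7582; Δ=(122.8076−29.1036)/(196.0576−102.3536)=1.0000; B=V−Δ·S=-65.4018
Node (0,0) S=106.0000: V=(p*·78.7582+(1−p*)·16.3908)/1.12=49.7591; Δ=(78.7582−16.3908)/(144.1600−75.2600)=0.9052; B=V−Δ·S=-46.1908
The time-0 hedge costs 49.7591, which is the no-arbitrage price.

(0,0): Delta=0.9052 Bond=-46.1908
(1,0): Delta=0.5949 Bond=-28.3840
(1,1): Delta=1.0000 Bond=-65.4018
V0=49.7591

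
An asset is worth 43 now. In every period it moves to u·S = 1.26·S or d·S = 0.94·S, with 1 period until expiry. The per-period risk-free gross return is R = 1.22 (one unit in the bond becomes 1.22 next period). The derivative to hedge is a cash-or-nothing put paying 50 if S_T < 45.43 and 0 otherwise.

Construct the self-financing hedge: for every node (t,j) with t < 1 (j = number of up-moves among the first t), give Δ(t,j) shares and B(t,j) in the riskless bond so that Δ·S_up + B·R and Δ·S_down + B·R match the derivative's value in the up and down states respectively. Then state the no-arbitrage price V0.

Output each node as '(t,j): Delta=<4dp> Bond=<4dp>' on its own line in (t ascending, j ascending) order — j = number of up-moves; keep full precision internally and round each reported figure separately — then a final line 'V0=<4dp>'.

(0,0): Delta=-3.6337 Bond=161.3730
V0=5.1230

Risk-neutral probability p* = (R−d)/(u−d) = (1.22−0.94)/(1.26−0.94) = 0.8750.
Terminal values V(1,·): V(1,0)=50.0000, V(1,1)=0.0000
(0,0): S=43.0000. Δ = (V_up−V_dn)/(S_up−S_dn) = (0.0000−50.0000)/(54.1800−40.4200) = -3.6337. V = [p*·0.0000 + (1−p*)·50.0000]/1.22 = 5.1230. B = V − Δ·S = 161.3730.
Each (Δ,B) replicates both successor values, so the strategy is self-financing and V0 is arbitrage-free.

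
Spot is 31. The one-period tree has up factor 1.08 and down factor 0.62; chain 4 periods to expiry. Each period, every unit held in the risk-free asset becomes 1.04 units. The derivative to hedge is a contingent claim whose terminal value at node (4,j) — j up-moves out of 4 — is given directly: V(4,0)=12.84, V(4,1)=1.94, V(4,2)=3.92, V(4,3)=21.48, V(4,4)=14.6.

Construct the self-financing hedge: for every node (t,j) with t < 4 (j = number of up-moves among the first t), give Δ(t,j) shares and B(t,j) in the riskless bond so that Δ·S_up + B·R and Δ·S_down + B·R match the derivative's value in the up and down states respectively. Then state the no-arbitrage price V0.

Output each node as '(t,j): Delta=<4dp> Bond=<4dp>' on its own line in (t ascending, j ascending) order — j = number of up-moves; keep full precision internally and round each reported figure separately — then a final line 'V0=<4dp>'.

(0,0): Delta=-0.0863 Bond=16.3407
(1,0): Delta=1.5551 Bond=-14.5531
(1,1): Delta=-0.1760 Bond=19.9988
(2,0): Delta=0.1509 Bond=1.5983
(2,1): Delta=1.6319 Bond=-16.7289
(2,2): Delta=-0.2749 Bond=24.3728
(3,0): Delta=-3.2072 Bond=26.4724
(3,1): Delta=0.3345 Bond=-0.7007
(3,2): Delta=1.7028 Bond=-18.9883
(3,3): Delta=-0.3830 Bond=29.5702
V0=13.6658

The replicating-portfolio and risk-neutral prices coincide; use p* = (1.04−0.62)/(1.08−0.62) = 0.9130 for the latter.
At expiry t=4: V(4,0)=12.8400, V(4,1)=1.9400, V(4,2)=3.9200, V(4,3)=21.4800, V(4,4)=14.6000
  t=3,j=0: stock 7.3882 → up 7.9792 (V=1.9400), down 4.5807 (V=12.8400). Price 2.7768; hedge Δ=-3.2072, bond B=26.4724.
  t=3,j=1: stock 12.8697 → up 13.8993 (V=3.9200), down 7.9792 (V=1.9400). Price 3.6037; hedge Δ=0.3345, bond B=-0.7007.
  t=3,j=2: stock 22.4182 → up 24.2117 (V=21.4800), down 13.8993 (V=3.9200). Price 19.1856; hedge Δ=1.7028, bond B=-18.9883.
  t=3,j=3: stock 39.0511 → up 42.1752 (V=14.6000), down 24.2117 (V=21.4800). Price 14.6137; hedge Δ=-0.3830, bond B=29.5702.
  t=2,j=0: stock 11.9164 → up 12.8697 (V=3.6037), down 7.3882 (V=2.7768). Price 3.3959; hedge Δ=0.1509, bond B=1.5983.
  t=2,j=1: stock 20.7576 → up 22.4182 (V=19.1856), down 12.8697 (V=3.6037). Price 17.1449; hedge Δ=1.6319, bond B=-16.7289.
  t=2,j=2: stock 36.1584 → up 39.0511 (V=14.6137), down 22.4182 (V=19.1856). Price 14.4339; hedge Δ=-0.2749, bond B=24.3728.
  t=1,j=0: stock 19.2200 → up 20.7576 (V=17.1449), down 11.9164 (V=3.3959). Price 15.3359; hedge Δ=1.5551, bond B=-14.5531.
  t=1,j=1: stock 33.4800 → up 36.1584 (V=14.4339), down 20.7576 (V=17.1449). Price 14.1054; hedge Δ=-0.1760, bond B=19.9988.
  t=0,j=0: stock 31.0000 → up 33.4800 (V=14.1054), down 19.2200 (V=15.3359). Price 13.6658; hedge Δ=-0.0863, bond B=16.3407.
Each (Δ,B) replicates both successor values, so the strategy is self-financing and V0 is arbitrage-free.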